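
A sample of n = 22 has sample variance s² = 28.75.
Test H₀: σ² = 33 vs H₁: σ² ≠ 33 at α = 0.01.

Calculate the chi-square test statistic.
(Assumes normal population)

Answer: χ² = 18.2955, fail to reject H₀

Derivation:
df = n - 1 = 21
χ² = (n-1)s²/σ₀² = 21×28.75/33 = 18.2955
Critical values: χ²_{0.995,21} = 8.034, χ²_{0.005,21} = 41.401
Rejection region: χ² < 8.034 or χ² > 41.401
Decision: fail to reject H₀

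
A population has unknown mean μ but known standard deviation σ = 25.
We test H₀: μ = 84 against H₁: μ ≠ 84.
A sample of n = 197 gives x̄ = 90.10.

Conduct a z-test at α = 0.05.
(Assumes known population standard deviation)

Answer: z = 3.4247, reject H₀

Derivation:
Standard error: SE = σ/√n = 25/√197 = 1.7812
z-statistic: z = (x̄ - μ₀)/SE = (90.10 - 84)/1.7812 = 3.4247
Critical value: ±1.960
p-value = 0.0006
Decision: reject H₀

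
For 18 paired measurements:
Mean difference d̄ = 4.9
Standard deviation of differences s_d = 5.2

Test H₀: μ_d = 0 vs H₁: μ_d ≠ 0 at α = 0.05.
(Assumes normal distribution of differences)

Answer: t = 3.9977, reject H₀

Derivation:
df = n - 1 = 17
SE = s_d/√n = 5.2/√18 = 1.2257
t = d̄/SE = 4.9/1.2257 = 3.9977
Critical value: t_{0.025,17} = ±2.110
p-value ≈ 0.0009
Decision: reject H₀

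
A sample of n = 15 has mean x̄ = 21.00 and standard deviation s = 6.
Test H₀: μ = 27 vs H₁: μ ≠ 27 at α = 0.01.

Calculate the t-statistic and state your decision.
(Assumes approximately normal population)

Answer: t = -3.8730, reject H₀

Derivation:
df = n - 1 = 14
SE = s/√n = 6/√15 = 1.5492
t = (x̄ - μ₀)/SE = (21.00 - 27)/1.5492 = -3.8730
Critical value: t_{0.005,14} = ±2.977
p-value ≈ 0.0017
Decision: reject H₀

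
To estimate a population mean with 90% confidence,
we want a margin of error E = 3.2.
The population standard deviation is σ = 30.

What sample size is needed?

z_0.05 = 1.645
n = (z×σ/E)² = (1.645×30/3.2)²
n = 237.8342
Round up: n = 238

Answer: n = 238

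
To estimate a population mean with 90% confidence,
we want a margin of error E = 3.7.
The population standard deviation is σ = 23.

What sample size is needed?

Answer: n = 105

Derivation:
z_0.05 = 1.645
n = (z×σ/E)² = (1.645×23/3.7)²
n = 104.5644
Round up: n = 105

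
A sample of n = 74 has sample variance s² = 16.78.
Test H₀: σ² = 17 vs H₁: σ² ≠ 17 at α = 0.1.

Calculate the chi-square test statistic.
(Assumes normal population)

Answer: χ² = 72.0553, fail to reject H₀

Derivation:
df = n - 1 = 73
χ² = (n-1)s²/σ₀² = 73×16.78/17 = 72.0553
Critical values: χ²_{0.95,73} = 54.325, χ²_{0.05,73} = 93.945
Rejection region: χ² < 54.325 or χ² > 93.945
Decision: fail to reject H₀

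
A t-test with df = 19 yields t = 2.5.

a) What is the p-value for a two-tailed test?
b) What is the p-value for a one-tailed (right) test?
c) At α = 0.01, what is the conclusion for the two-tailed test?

Using t-distribution with df = 19:
a) Two-tailed: p = 2×P(T > 2.5) = 0.0217
b) One-tailed: p = P(T > 2.5) = 0.0109
c) 0.0217 ≥ 0.01, fail to reject H₀

Answer: a) 0.0217, b) 0.0109, c) fail to reject H₀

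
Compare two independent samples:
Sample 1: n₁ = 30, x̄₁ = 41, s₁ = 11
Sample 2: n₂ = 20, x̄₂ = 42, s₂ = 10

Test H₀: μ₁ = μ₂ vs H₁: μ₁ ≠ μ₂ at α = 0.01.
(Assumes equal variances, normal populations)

Pooled variance: s²_p = [29×11² + 19×10²]/(48) = 112.6875
s_p = 10.6154
SE = s_p×√(1/n₁ + 1/n₂) = 10.6154×√(1/30 + 1/20) = 3.0644
t = (x̄₁ - x̄₂)/SE = (41 - 42)/3.0644 = -0.3263
df = 48, t-critical = ±2.682
Decision: fail to reject H₀

Answer: t = -0.3263, fail to reject H₀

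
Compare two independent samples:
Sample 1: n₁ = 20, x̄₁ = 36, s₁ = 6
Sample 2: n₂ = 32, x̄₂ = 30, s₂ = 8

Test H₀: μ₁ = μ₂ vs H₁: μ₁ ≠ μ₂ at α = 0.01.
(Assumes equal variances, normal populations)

Pooled variance: s²_p = [19×6² + 31×8²]/(50) = 53.3600
s_p = 7.3048
SE = s_p×√(1/n₁ + 1/n₂) = 7.3048×√(1/20 + 1/32) = 2.0822
t = (x̄₁ - x̄₂)/SE = (36 - 30)/2.0822 = 2.8816
df = 50, t-critical = ±2.678
Decision: reject H₀

Answer: t = 2.8816, reject H₀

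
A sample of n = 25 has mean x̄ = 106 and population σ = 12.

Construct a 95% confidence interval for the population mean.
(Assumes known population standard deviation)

Confidence level: 95%, α = 0.05
z_0.025 = 1.960
SE = σ/√n = 12/√25 = 2.4000
Margin of error = 1.960 × 2.4000 = 4.7040
CI: x̄ ± margin = 106 ± 4.7040
CI: (101.2960, 110.7040)

Answer: (101.2960, 110.7040)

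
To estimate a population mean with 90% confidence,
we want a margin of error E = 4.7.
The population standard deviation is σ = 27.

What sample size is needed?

Answer: n = 90

Derivation:
z_0.05 = 1.645
n = (z×σ/E)² = (1.645×27/4.7)²
n = 89.3025
Round up: n = 90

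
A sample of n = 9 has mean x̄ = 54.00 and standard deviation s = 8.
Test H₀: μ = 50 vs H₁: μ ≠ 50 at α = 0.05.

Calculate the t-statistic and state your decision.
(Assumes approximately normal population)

Answer: t = 1.5000, fail to reject H₀

Derivation:
df = n - 1 = 8
SE = s/√n = 8/√9 = 2.6667
t = (x̄ - μ₀)/SE = (54.00 - 50)/2.6667 = 1.5000
Critical value: t_{0.025,8} = ±2.306
p-value ≈ 0.1720
Decision: fail to reject H₀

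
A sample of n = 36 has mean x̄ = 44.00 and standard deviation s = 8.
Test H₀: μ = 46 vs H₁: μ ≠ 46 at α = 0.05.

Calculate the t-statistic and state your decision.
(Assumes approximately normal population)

Answer: t = -1.5000, fail to reject H₀

Derivation:
df = n - 1 = 35
SE = s/√n = 8/√36 = 1.3333
t = (x̄ - μ₀)/SE = (44.00 - 46)/1.3333 = -1.5000
Critical value: t_{0.025,35} = ±2.030
p-value ≈ 0.1426
Decision: fail to reject H₀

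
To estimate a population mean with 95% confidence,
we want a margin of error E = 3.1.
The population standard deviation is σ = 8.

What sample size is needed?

Answer: n = 26

Derivation:
z_0.025 = 1.960
n = (z×σ/E)² = (1.960×8/3.1)²
n = 25.5840
Round up: n = 26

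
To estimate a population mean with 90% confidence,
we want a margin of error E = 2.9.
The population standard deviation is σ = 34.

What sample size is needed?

Answer: n = 372

Derivation:
z_0.05 = 1.645
n = (z×σ/E)² = (1.645×34/2.9)²
n = 371.9578
Round up: n = 372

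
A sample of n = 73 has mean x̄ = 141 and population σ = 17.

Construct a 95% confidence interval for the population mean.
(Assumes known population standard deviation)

Answer: (137.1002, 144.8998)

Derivation:
Confidence level: 95%, α = 0.05
z_0.025 = 1.960
SE = σ/√n = 17/√73 = 1.9897
Margin of error = 1.960 × 1.9897 = 3.8998
CI: x̄ ± margin = 141 ± 3.8998
CI: (137.1002, 144.8998)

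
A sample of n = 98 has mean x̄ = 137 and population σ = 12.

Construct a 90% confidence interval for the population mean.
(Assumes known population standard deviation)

Confidence level: 90%, α = 0.1
z_0.05 = 1.645
SE = σ/√n = 12/√98 = 1.2122
Margin of error = 1.645 × 1.2122 = 1.9941
CI: x̄ ± margin = 137 ± 1.9941
CI: (135.0059, 138.9941)

Answer: (135.0059, 138.9941)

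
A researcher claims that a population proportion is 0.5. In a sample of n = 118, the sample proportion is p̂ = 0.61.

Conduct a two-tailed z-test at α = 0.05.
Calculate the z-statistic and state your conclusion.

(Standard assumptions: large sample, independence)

Answer: z = 2.3898, reject H₀

Derivation:
H₀: p = 0.5, H₁: p ≠ 0.5
Standard error: SE = √(p₀(1-p₀)/n) = √(0.5×0.5/118) = 0.046029
z-statistic: z = (p̂ - p₀)/SE = (0.61 - 0.5)/0.046029 = 2.3898
Critical value: z_0.025 = ±1.960
p-value = 0.0169
Decision: reject H₀ at α = 0.05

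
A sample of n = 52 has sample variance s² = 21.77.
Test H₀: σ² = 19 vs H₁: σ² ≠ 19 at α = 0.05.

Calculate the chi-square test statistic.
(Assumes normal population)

Answer: χ² = 58.4353, fail to reject H₀

Derivation:
df = n - 1 = 51
χ² = (n-1)s²/σ₀² = 51×21.77/19 = 58.4353
Critical values: χ²_{0.975,51} = 33.162, χ²_{0.025,51} = 72.616
Rejection region: χ² < 33.162 or χ² > 72.616
Decision: fail to reject H₀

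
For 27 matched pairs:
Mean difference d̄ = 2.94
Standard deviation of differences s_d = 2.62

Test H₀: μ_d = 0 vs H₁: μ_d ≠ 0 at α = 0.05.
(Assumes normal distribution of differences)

df = n - 1 = 26
SE = s_d/√n = 2.62/√27 = 0.5042
t = d̄/SE = 2.94/0.5042 = 5.8310
Critical value: t_{0.025,26} = ±2.056
p-value < 0.0001
Decision: reject H₀

Answer: t = 5.8310, reject H₀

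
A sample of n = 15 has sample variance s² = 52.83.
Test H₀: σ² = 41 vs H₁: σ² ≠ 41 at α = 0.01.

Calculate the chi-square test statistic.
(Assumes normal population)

df = n - 1 = 14
χ² = (n-1)s²/σ₀² = 14×52.83/41 = 18.0395
Critical values: χ²_{0.995,14} = 4.075, χ²_{0.005,14} = 31.319
Rejection region: χ² < 4.075 or χ² > 31.319
Decision: fail to reject H₀

Answer: χ² = 18.0395, fail to reject H₀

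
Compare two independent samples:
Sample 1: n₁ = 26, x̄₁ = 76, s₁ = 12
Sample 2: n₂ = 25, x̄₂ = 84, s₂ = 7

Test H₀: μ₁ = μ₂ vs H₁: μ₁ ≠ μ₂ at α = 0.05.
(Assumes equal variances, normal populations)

Pooled variance: s²_p = [25×12² + 24×7²]/(49) = 97.4694
s_p = 9.8727
SE = s_p×√(1/n₁ + 1/n₂) = 9.8727×√(1/26 + 1/25) = 2.7654
t = (x̄₁ - x̄₂)/SE = (76 - 84)/2.7654 = -2.8929
df = 49, t-critical = ±2.010
Decision: reject H₀

Answer: t = -2.8929, reject H₀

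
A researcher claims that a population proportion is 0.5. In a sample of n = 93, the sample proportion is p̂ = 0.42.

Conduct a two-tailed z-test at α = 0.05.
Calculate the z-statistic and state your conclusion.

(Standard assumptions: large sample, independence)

H₀: p = 0.5, H₁: p ≠ 0.5
Standard error: SE = √(p₀(1-p₀)/n) = √(0.5×0.5/93) = 0.051848
z-statistic: z = (p̂ - p₀)/SE = (0.42 - 0.5)/0.051848 = -1.5430
Critical value: z_0.025 = ±1.960
p-value = 0.1228
Decision: fail to reject H₀ at α = 0.05

Answer: z = -1.5430, fail to reject H₀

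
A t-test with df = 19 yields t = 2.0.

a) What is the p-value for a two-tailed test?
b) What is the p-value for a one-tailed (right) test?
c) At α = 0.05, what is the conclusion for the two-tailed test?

Using t-distribution with df = 19:
a) Two-tailed: p = 2×P(T > 2.0) = 0.0600
b) One-tailed: p = P(T > 2.0) = 0.0300
c) 0.0600 ≥ 0.05, fail to reject H₀

Answer: a) 0.0600, b) 0.0300, c) fail to reject H₀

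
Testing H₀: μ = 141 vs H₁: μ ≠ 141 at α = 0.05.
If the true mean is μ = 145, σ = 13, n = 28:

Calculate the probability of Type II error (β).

SE = σ/√n = 13/√28 = 2.4568
Critical values: μ₀ ± z_0.025×SE = 141 ± 1.960×2.4568
Acceptance region: (136.1847, 145.8153)
Under H₁ (μ = 145): z_high = (145.8153 - 145)/2.4568 = 0.3319, z_low = (136.1847 - 145)/2.4568 = -3.5881
β = P(not reject | H₁) = Φ(0.3319) - Φ(-3.5881) ≈ 0.6299

Answer: β ≈ 0.6299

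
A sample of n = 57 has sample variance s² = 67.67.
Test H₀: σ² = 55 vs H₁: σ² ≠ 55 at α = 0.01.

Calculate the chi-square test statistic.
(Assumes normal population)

Answer: χ² = 68.9004, fail to reject H₀

Derivation:
df = n - 1 = 56
χ² = (n-1)s²/σ₀² = 56×67.67/55 = 68.9004
Critical values: χ²_{0.995,56} = 32.490, χ²_{0.005,56} = 86.994
Rejection region: χ² < 32.490 or χ² > 86.994
Decision: fail to reject H₀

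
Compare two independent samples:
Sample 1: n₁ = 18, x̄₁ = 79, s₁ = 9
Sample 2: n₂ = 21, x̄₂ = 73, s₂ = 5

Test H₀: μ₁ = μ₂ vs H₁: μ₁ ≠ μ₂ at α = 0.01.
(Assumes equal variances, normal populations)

Pooled variance: s²_p = [17×9² + 20×5²]/(37) = 50.7297
s_p = 7.1225
SE = s_p×√(1/n₁ + 1/n₂) = 7.1225×√(1/18 + 1/21) = 2.2878
t = (x̄₁ - x̄₂)/SE = (79 - 73)/2.2878 = 2.6226
df = 37, t-critical = ±2.715
Decision: fail to reject H₀

Answer: t = 2.6226, fail to reject H₀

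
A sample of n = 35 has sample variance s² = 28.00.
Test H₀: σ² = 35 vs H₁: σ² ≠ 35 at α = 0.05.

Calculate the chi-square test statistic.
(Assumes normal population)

Answer: χ² = 27.2000, fail to reject H₀

Derivation:
df = n - 1 = 34
χ² = (n-1)s²/σ₀² = 34×28.00/35 = 27.2000
Critical values: χ²_{0.975,34} = 19.806, χ²_{0.025,34} = 51.966
Rejection region: χ² < 19.806 or χ² > 51.966
Decision: fail to reject H₀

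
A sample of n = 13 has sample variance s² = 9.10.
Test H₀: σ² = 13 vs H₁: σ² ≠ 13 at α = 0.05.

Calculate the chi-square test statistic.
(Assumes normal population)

Answer: χ² = 8.4000, fail to reject H₀

Derivation:
df = n - 1 = 12
χ² = (n-1)s²/σ₀² = 12×9.10/13 = 8.4000
Critical values: χ²_{0.975,12} = 4.404, χ²_{0.025,12} = 23.337
Rejection region: χ² < 4.404 or χ² > 23.337
Decision: fail to reject H₀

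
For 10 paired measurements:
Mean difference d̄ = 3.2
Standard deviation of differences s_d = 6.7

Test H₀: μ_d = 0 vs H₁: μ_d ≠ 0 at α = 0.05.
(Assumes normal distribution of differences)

df = n - 1 = 9
SE = s_d/√n = 6.7/√10 = 2.1187
t = d̄/SE = 3.2/2.1187 = 1.5104
Critical value: t_{0.025,9} = ±2.262
p-value ≈ 0.1652
Decision: fail to reject H₀

Answer: t = 1.5104, fail to reject H₀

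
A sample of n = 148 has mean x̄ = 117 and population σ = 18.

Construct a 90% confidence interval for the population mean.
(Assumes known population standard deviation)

Answer: (114.5661, 119.4339)

Derivation:
Confidence level: 90%, α = 0.1
z_0.05 = 1.645
SE = σ/√n = 18/√148 = 1.4796
Margin of error = 1.645 × 1.4796 = 2.4339
CI: x̄ ± margin = 117 ± 2.4339
CI: (114.5661, 119.4339)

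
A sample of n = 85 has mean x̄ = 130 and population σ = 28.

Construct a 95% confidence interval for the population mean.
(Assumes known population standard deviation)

Answer: (124.0475, 135.9525)

Derivation:
Confidence level: 95%, α = 0.05
z_0.025 = 1.960
SE = σ/√n = 28/√85 = 3.0370
Margin of error = 1.960 × 3.0370 = 5.9525
CI: x̄ ± margin = 130 ± 5.9525
CI: (124.0475, 135.9525)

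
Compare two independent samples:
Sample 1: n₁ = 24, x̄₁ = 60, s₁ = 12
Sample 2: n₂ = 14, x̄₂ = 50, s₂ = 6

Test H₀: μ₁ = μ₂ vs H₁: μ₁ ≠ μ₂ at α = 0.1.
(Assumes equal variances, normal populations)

Pooled variance: s²_p = [23×12² + 13×6²]/(36) = 105.0000
s_p = 10.2470
SE = s_p×√(1/n₁ + 1/n₂) = 10.2470×√(1/24 + 1/14) = 3.4460
t = (x̄₁ - x̄₂)/SE = (60 - 50)/3.4460 = 2.9019
df = 36, t-critical = ±1.688
Decision: reject H₀

Answer: t = 2.9019, reject H₀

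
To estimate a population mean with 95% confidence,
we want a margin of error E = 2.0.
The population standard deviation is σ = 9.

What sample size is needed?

Answer: n = 78

Derivation:
z_0.025 = 1.960
n = (z×σ/E)² = (1.960×9/2.0)²
n = 77.7924
Round up: n = 78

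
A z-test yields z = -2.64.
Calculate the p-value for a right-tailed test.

For z = -2.64:
p = P(Z > -2.64) = 1 - Φ(-2.64) = 0.9959

Answer: p-value ≈ 0.9959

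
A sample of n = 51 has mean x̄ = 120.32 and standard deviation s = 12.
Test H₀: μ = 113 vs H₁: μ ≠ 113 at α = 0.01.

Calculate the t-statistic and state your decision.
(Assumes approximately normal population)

df = n - 1 = 50
SE = s/√n = 12/√51 = 1.6803
t = (x̄ - μ₀)/SE = (120.32 - 113)/1.6803 = 4.3564
Critical value: t_{0.005,50} = ±2.678
p-value ≈ 0.0001
Decision: reject H₀

Answer: t = 4.3564, reject H₀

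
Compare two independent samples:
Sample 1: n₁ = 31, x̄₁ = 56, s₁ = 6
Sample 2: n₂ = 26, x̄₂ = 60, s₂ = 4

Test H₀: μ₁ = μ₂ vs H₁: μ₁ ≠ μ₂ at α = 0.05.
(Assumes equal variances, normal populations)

Answer: t = -2.8996, reject H₀

Derivation:
Pooled variance: s²_p = [30×6² + 25×4²]/(55) = 26.9091
s_p = 5.1874
SE = s_p×√(1/n₁ + 1/n₂) = 5.1874×√(1/31 + 1/26) = 1.3795
t = (x̄₁ - x̄₂)/SE = (56 - 60)/1.3795 = -2.8996
df = 55, t-critical = ±2.004
Decision: reject H₀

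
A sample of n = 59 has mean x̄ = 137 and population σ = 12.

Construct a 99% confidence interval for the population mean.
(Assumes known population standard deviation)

Answer: (132.9755, 141.0245)

Derivation:
Confidence level: 99%, α = 0.01
z_0.005 = 2.576
SE = σ/√n = 12/√59 = 1.5623
Margin of error = 2.576 × 1.5623 = 4.0245
CI: x̄ ± margin = 137 ± 4.0245
CI: (132.9755, 141.0245)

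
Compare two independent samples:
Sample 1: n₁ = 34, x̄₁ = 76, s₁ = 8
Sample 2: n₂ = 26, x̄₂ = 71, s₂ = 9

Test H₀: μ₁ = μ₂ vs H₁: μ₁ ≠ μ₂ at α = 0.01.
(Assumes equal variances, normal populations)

Pooled variance: s²_p = [33×8² + 25×9²]/(58) = 71.3276
s_p = 8.4456
SE = s_p×√(1/n₁ + 1/n₂) = 8.4456×√(1/34 + 1/26) = 2.2003
t = (x̄₁ - x̄₂)/SE = (76 - 71)/2.2003 = 2.2724
df = 58, t-critical = ±2.663
Decision: fail to reject H₀

Answer: t = 2.2724, fail to reject H₀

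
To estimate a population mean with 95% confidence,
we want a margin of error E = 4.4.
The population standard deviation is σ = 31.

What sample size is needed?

Answer: n = 191

Derivation:
z_0.025 = 1.960
n = (z×σ/E)² = (1.960×31/4.4)²
n = 190.6910
Round up: n = 191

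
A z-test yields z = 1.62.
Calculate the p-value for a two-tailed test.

Answer: p-value ≈ 0.1052

Derivation:
For z = 1.62:
p = 2×P(Z > |1.62|) = 2×(1 - Φ(1.62)) = 0.1052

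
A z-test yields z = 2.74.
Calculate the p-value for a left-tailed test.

For z = 2.74:
p = P(Z < 2.74) = Φ(2.74) = 0.9969

Answer: p-value ≈ 0.9969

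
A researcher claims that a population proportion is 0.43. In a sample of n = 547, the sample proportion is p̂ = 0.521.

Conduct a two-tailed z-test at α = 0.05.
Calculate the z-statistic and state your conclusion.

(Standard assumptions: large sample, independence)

Answer: z = 4.2989, reject H₀

Derivation:
H₀: p = 0.43, H₁: p ≠ 0.43
Standard error: SE = √(p₀(1-p₀)/n) = √(0.43×0.57/547) = 0.021168
z-statistic: z = (p̂ - p₀)/SE = (0.521 - 0.43)/0.021168 = 4.2989
Critical value: z_0.025 = ±1.960
p-value < 0.0001
Decision: reject H₀ at α = 0.05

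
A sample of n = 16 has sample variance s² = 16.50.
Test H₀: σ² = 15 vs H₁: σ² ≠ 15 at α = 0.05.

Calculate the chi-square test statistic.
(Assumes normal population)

df = n - 1 = 15
χ² = (n-1)s²/σ₀² = 15×16.50/15 = 16.5000
Critical values: χ²_{0.975,15} = 6.262, χ²_{0.025,15} = 27.488
Rejection region: χ² < 6.262 or χ² > 27.488
Decision: fail to reject H₀

Answer: χ² = 16.5000, fail to reject H₀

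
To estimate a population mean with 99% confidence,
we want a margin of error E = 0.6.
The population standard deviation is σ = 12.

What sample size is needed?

Answer: n = 2655

Derivation:
z_0.005 = 2.576
n = (z×σ/E)² = (2.576×12/0.6)²
n = 2654.3104
Round up: n = 2655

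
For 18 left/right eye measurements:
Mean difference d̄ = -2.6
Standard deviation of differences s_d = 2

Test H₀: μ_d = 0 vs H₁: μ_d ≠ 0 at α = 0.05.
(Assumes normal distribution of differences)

df = n - 1 = 17
SE = s_d/√n = 2/√18 = 0.4714
t = d̄/SE = -2.6/0.4714 = -5.5155
Critical value: t_{0.025,17} = ±2.110
p-value < 0.0001
Decision: reject H₀

Answer: t = -5.5155, reject H₀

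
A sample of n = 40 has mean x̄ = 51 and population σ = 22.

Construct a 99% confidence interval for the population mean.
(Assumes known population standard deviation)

Confidence level: 99%, α = 0.01
z_0.005 = 2.576
SE = σ/√n = 22/√40 = 3.4785
Margin of error = 2.576 × 3.4785 = 8.9606
CI: x̄ ± margin = 51 ± 8.9606
CI: (42.0394, 59.9606)

Answer: (42.0394, 59.9606)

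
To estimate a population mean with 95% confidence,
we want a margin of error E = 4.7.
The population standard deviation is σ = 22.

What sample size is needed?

z_0.025 = 1.960
n = (z×σ/E)² = (1.960×22/4.7)²
n = 84.1709
Round up: n = 85

Answer: n = 85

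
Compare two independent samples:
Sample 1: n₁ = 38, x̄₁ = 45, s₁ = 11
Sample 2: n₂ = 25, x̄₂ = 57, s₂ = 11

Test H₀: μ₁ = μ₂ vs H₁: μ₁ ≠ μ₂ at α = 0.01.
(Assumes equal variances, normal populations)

Pooled variance: s²_p = [37×11² + 24×11²]/(61) = 121.0000
s_p = 11.0000
SE = s_p×√(1/n₁ + 1/n₂) = 11.0000×√(1/38 + 1/25) = 2.8327
t = (x̄₁ - x̄₂)/SE = (45 - 57)/2.8327 = -4.2362
df = 61, t-critical = ±2.659
Decision: reject H₀

Answer: t = -4.2362, reject H₀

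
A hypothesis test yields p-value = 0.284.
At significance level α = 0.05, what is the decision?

Compare p-value to α:
0.284 ≥ 0.05
Decision: fail to reject H₀

Answer: fail to reject H₀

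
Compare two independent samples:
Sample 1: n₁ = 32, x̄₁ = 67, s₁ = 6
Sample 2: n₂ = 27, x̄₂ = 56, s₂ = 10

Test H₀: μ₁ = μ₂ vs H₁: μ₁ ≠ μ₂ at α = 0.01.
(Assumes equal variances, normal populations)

Pooled variance: s²_p = [31×6² + 26×10²]/(57) = 65.1930
s_p = 8.0742
SE = s_p×√(1/n₁ + 1/n₂) = 8.0742×√(1/32 + 1/27) = 2.1099
t = (x̄₁ - x̄₂)/SE = (67 - 56)/2.1099 = 5.2135
df = 57, t-critical = ±2.665
Decision: reject H₀

Answer: t = 5.2135, reject H₀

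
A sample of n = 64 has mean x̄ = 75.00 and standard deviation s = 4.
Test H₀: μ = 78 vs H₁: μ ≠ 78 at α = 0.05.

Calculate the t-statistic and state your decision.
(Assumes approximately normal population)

Answer: t = -6.0000, reject H₀

Derivation:
df = n - 1 = 63
SE = s/√n = 4/√64 = 0.5000
t = (x̄ - μ₀)/SE = (75.00 - 78)/0.5000 = -6.0000
Critical value: t_{0.025,63} = ±1.998
p-value < 0.0001
Decision: reject H₀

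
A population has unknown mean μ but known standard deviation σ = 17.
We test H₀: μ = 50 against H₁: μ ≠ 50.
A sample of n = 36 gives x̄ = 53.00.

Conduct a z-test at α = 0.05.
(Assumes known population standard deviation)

Standard error: SE = σ/√n = 17/√36 = 2.8333
z-statistic: z = (x̄ - μ₀)/SE = (53.00 - 50)/2.8333 = 1.0588
Critical value: ±1.960
p-value = 0.2897
Decision: fail to reject H₀

Answer: z = 1.0588, fail to reject H₀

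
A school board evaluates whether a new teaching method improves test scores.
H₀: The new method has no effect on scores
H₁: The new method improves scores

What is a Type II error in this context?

Answer: Failing to adopt an effective teaching method

Derivation:
A Type I error (probability α) occurs when we reject a true H₀.
A Type II error (probability β) occurs when we fail to reject a false H₀.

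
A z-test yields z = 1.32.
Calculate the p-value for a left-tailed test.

For z = 1.32:
p = P(Z < 1.32) = Φ(1.32) = 0.9066

Answer: p-value ≈ 0.9066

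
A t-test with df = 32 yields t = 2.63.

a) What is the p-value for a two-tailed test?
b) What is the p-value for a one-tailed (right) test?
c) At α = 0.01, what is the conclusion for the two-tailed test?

Answer: a) 0.0130, b) 0.0065, c) fail to reject H₀

Derivation:
Using t-distribution with df = 32:
a) Two-tailed: p = 2×P(T > 2.63) = 0.0130
b) One-tailed: p = P(T > 2.63) = 0.0065
c) 0.0130 ≥ 0.01, fail to reject H₀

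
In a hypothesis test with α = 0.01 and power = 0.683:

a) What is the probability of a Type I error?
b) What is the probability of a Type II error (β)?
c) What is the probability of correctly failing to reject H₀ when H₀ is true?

Answer: a) 0.01, b) 0.317, c) 0.99

Derivation:
a) Type I error probability = α = 0.01
b) Power = P(reject H₀ | H₁ true) = 1 - β = 0.683, so Type II error probability = β = 1 - Power = 0.317
c) P(fail to reject H₀ | H₀ true) = 1 - α = 0.99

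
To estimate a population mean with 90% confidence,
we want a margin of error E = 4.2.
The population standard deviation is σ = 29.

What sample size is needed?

z_0.05 = 1.645
n = (z×σ/E)² = (1.645×29/4.2)²
n = 129.0117
Round up: n = 130

Answer: n = 130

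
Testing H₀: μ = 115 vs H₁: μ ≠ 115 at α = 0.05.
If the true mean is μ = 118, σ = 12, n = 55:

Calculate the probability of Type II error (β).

Answer: β ≈ 0.5421

Derivation:
SE = σ/√n = 12/√55 = 1.6181
Critical values: μ₀ ± z_0.025×SE = 115 ± 1.960×1.6181
Acceptance region: (111.8285, 118.1715)
Under H₁ (μ = 118): z_high = (118.1715 - 118)/1.6181 = 0.1060, z_low = (111.8285 - 118)/1.6181 = -3.8140
β = P(not reject | H₁) = Φ(0.1060) - Φ(-3.8140) ≈ 0.5421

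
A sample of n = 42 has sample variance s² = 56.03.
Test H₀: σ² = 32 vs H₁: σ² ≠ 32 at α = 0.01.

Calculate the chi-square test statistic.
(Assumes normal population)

df = n - 1 = 41
χ² = (n-1)s²/σ₀² = 41×56.03/32 = 71.7884
Critical values: χ²_{0.995,41} = 21.421, χ²_{0.005,41} = 68.053
Rejection region: χ² < 21.421 or χ² > 68.053
Decision: reject H₀

Answer: χ² = 71.7884, reject H₀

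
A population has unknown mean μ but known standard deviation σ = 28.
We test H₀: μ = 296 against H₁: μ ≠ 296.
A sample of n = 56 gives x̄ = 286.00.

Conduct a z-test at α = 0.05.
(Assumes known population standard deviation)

Answer: z = -2.6726, reject H₀

Derivation:
Standard error: SE = σ/√n = 28/√56 = 3.7417
z-statistic: z = (x̄ - μ₀)/SE = (286.00 - 296)/3.7417 = -2.6726
Critical value: ±1.960
p-value = 0.0075
Decision: reject H₀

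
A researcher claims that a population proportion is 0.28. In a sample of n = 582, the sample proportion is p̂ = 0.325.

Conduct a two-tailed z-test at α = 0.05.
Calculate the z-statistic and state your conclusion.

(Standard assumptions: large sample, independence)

Answer: z = 2.4178, reject H₀

Derivation:
H₀: p = 0.28, H₁: p ≠ 0.28
Standard error: SE = √(p₀(1-p₀)/n) = √(0.28×0.72/582) = 0.018612
z-statistic: z = (p̂ - p₀)/SE = (0.325 - 0.28)/0.018612 = 2.4178
Critical value: z_0.025 = ±1.960
p-value = 0.0156
Decision: reject H₀ at α = 0.05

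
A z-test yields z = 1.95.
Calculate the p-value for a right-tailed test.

For z = 1.95:
p = P(Z > 1.95) = 1 - Φ(1.95) = 0.0256

Answer: p-value ≈ 0.0256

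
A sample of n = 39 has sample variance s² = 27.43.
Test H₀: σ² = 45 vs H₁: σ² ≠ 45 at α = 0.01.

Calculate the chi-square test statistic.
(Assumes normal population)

df = n - 1 = 38
χ² = (n-1)s²/σ₀² = 38×27.43/45 = 23.1631
Critical values: χ²_{0.995,38} = 19.289, χ²_{0.005,38} = 64.181
Rejection region: χ² < 19.289 or χ² > 64.181
Decision: fail to reject H₀

Answer: χ² = 23.1631, fail to reject H₀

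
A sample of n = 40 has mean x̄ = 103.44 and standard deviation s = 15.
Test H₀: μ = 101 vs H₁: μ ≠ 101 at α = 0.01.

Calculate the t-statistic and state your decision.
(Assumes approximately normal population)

df = n - 1 = 39
SE = s/√n = 15/√40 = 2.3717
t = (x̄ - μ₀)/SE = (103.44 - 101)/2.3717 = 1.0288
Critical value: t_{0.005,39} = ±2.708
p-value ≈ 0.3099
Decision: fail to reject H₀

Answer: t = 1.0288, fail to reject H₀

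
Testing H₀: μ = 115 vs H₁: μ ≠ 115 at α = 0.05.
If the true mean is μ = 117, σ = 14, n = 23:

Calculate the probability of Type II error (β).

Answer: β ≈ 0.8947

Derivation:
SE = σ/√n = 14/√23 = 2.9192
Critical values: μ₀ ± z_0.025×SE = 115 ± 1.960×2.9192
Acceptance region: (109.2784, 120.7216)
Under H₁ (μ = 117): z_high = (120.7216 - 117)/2.9192 = 1.2749, z_low = (109.2784 - 117)/2.9192 = -2.6451
β = P(not reject | H₁) = Φ(1.2749) - Φ(-2.6451) ≈ 0.8947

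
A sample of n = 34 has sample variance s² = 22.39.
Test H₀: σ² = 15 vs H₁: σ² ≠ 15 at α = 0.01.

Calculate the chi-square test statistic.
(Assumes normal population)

df = n - 1 = 33
χ² = (n-1)s²/σ₀² = 33×22.39/15 = 49.2580
Critical values: χ²_{0.995,33} = 15.815, χ²_{0.005,33} = 57.648
Rejection region: χ² < 15.815 or χ² > 57.648
Decision: fail to reject H₀

Answer: χ² = 49.2580, fail to reject H₀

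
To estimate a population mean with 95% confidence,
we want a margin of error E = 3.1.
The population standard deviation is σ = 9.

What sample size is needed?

Answer: n = 33

Derivation:
z_0.025 = 1.960
n = (z×σ/E)² = (1.960×9/3.1)²
n = 32.3798
Round up: n = 33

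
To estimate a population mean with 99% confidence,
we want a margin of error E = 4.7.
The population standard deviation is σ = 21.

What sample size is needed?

Answer: n = 133

Derivation:
z_0.005 = 2.576
n = (z×σ/E)² = (2.576×21/4.7)²
n = 132.4752
Round up: n = 133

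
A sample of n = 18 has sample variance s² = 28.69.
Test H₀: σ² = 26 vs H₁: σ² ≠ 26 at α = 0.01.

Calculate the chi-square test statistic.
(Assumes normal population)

df = n - 1 = 17
χ² = (n-1)s²/σ₀² = 17×28.69/26 = 18.7588
Critical values: χ²_{0.995,17} = 5.697, χ²_{0.005,17} = 35.718
Rejection region: χ² < 5.697 or χ² > 35.718
Decision: fail to reject H₀

Answer: χ² = 18.7588, fail to reject H₀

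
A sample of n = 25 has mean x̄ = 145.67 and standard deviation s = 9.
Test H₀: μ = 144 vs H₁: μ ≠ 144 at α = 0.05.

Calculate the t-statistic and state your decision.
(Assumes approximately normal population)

df = n - 1 = 24
SE = s/√n = 9/√25 = 1.8000
t = (x̄ - μ₀)/SE = (145.67 - 144)/1.8000 = 0.9278
Critical value: t_{0.025,24} = ±2.064
p-value ≈ 0.3627
Decision: fail to reject H₀

Answer: t = 0.9278, fail to reject H₀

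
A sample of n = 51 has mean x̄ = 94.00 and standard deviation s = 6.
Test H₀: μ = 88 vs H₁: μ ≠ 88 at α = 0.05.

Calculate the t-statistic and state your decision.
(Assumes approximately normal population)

Answer: t = 7.1412, reject H₀

Derivation:
df = n - 1 = 50
SE = s/√n = 6/√51 = 0.8402
t = (x̄ - μ₀)/SE = (94.00 - 88)/0.8402 = 7.1412
Critical value: t_{0.025,50} = ±2.009
p-value < 0.0001
Decision: reject H₀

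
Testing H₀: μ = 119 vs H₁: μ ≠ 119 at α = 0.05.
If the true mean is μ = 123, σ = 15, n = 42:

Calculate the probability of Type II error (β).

Answer: β ≈ 0.5915

Derivation:
SE = σ/√n = 15/√42 = 2.3146
Critical values: μ₀ ± z_0.025×SE = 119 ± 1.960×2.3146
Acceptance region: (114.4634, 123.5366)
Under H₁ (μ = 123): z_high = (123.5366 - 123)/2.3146 = 0.2318, z_low = (114.4634 - 123)/2.3146 = -3.6882
β = P(not reject | H₁) = Φ(0.2318) - Φ(-3.6882) ≈ 0.5915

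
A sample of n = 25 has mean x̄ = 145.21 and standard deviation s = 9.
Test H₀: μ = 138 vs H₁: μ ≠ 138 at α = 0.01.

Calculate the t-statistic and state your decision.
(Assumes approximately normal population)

Answer: t = 4.0056, reject H₀

Derivation:
df = n - 1 = 24
SE = s/√n = 9/√25 = 1.8000
t = (x̄ - μ₀)/SE = (145.21 - 138)/1.8000 = 4.0056
Critical value: t_{0.005,24} = ±2.797
p-value ≈ 0.0005
Decision: reject H₀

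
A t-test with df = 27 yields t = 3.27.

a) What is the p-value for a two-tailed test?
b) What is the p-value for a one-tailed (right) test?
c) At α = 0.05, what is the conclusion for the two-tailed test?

Using t-distribution with df = 27:
a) Two-tailed: p = 2×P(T > 3.27) = 0.0029
b) One-tailed: p = P(T > 3.27) = 0.0015
c) 0.0029 < 0.05, reject H₀

Answer: a) 0.0029, b) 0.0015, c) reject H₀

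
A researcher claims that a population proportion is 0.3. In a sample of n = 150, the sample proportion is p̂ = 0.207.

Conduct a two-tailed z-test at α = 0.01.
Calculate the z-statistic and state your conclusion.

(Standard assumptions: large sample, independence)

Answer: z = -2.4855, fail to reject H₀

Derivation:
H₀: p = 0.3, H₁: p ≠ 0.3
Standard error: SE = √(p₀(1-p₀)/n) = √(0.3×0.7/150) = 0.037417
z-statistic: z = (p̂ - p₀)/SE = (0.207 - 0.3)/0.037417 = -2.4855
Critical value: z_0.005 = ±2.576
p-value = 0.0129
Decision: fail to reject H₀ at α = 0.01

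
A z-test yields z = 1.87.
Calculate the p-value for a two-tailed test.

Answer: p-value ≈ 0.0615

Derivation:
For z = 1.87:
p = 2×P(Z > |1.87|) = 2×(1 - Φ(1.87)) = 0.0615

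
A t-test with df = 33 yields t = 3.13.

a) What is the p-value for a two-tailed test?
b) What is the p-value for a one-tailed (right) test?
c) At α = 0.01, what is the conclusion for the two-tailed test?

Using t-distribution with df = 33:
a) Two-tailed: p = 2×P(T > 3.13) = 0.0036
b) One-tailed: p = P(T > 3.13) = 0.0018
c) 0.0036 < 0.01, reject H₀

Answer: a) 0.0036, b) 0.0018, c) reject H₀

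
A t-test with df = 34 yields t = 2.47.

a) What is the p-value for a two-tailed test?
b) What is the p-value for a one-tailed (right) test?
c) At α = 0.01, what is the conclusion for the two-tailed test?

Answer: a) 0.0187, b) 0.0093, c) fail to reject H₀

Derivation:
Using t-distribution with df = 34:
a) Two-tailed: p = 2×P(T > 2.47) = 0.0187
b) One-tailed: p = P(T > 2.47) = 0.0093
c) 0.0187 ≥ 0.01, fail to reject H₀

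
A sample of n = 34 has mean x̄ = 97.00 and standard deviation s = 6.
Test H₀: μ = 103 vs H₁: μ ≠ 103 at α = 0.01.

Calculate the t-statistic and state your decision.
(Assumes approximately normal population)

Answer: t = -5.8309, reject H₀

Derivation:
df = n - 1 = 33
SE = s/√n = 6/√34 = 1.0290
t = (x̄ - μ₀)/SE = (97.00 - 103)/1.0290 = -5.8309
Critical value: t_{0.005,33} = ±2.733
p-value < 0.0001
Decision: reject H₀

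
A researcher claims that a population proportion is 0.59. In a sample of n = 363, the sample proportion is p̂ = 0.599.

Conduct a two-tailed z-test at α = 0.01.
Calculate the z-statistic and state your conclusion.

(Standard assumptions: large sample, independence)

H₀: p = 0.59, H₁: p ≠ 0.59
Standard error: SE = √(p₀(1-p₀)/n) = √(0.59×0.41/363) = 0.025815
z-statistic: z = (p̂ - p₀)/SE = (0.599 - 0.59)/0.025815 = 0.3486
Critical value: z_0.005 = ±2.576
p-value = 0.7274
Decision: fail to reject H₀ at α = 0.01

Answer: z = 0.3486, fail to reject H₀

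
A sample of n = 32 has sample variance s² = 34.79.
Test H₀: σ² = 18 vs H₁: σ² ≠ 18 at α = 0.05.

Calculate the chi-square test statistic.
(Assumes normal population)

df = n - 1 = 31
χ² = (n-1)s²/σ₀² = 31×34.79/18 = 59.9161
Critical values: χ²_{0.975,31} = 17.539, χ²_{0.025,31} = 48.232
Rejection region: χ² < 17.539 or χ² > 48.232
Decision: reject H₀

Answer: χ² = 59.9161, reject H₀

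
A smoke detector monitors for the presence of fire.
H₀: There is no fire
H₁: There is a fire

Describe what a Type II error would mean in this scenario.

A Type I error (probability α) occurs when we reject a true H₀.
A Type II error (probability β) occurs when we fail to reject a false H₀.

Answer: The alarm fails to sound when there actually is a fire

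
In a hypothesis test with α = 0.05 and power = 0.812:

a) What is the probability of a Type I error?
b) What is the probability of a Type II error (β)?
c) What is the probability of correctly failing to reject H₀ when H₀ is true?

Answer: a) 0.05, b) 0.188, c) 0.95

Derivation:
a) Type I error probability = α = 0.05
b) Power = P(reject H₀ | H₁ true) = 1 - β = 0.812, so Type II error probability = β = 1 - Power = 0.188
c) P(fail to reject H₀ | H₀ true) = 1 - α = 0.95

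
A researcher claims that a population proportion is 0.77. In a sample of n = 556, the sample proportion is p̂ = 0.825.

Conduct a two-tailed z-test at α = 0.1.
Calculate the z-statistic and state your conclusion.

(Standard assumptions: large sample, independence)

Answer: z = 3.0818, reject H₀

Derivation:
H₀: p = 0.77, H₁: p ≠ 0.77
Standard error: SE = √(p₀(1-p₀)/n) = √(0.77×0.23/556) = 0.017847
z-statistic: z = (p̂ - p₀)/SE = (0.825 - 0.77)/0.017847 = 3.0818
Critical value: z_0.05 = ±1.645
p-value = 0.0021
Decision: reject H₀ at α = 0.1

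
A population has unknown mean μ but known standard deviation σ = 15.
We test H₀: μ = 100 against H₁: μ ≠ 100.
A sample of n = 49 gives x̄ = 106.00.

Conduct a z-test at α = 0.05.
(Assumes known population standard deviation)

Answer: z = 2.7999, reject H₀

Derivation:
Standard error: SE = σ/√n = 15/√49 = 2.1429
z-statistic: z = (x̄ - μ₀)/SE = (106.00 - 100)/2.1429 = 2.7999
Critical value: ±1.960
p-value = 0.0051
Decision: reject H₀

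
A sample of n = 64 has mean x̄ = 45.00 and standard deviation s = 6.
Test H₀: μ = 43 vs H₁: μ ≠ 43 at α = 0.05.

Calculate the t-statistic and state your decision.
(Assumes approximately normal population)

df = n - 1 = 63
SE = s/√n = 6/√64 = 0.7500
t = (x̄ - μ₀)/SE = (45.00 - 43)/0.7500 = 2.6667
Critical value: t_{0.025,63} = ±1.998
p-value ≈ 0.0097
Decision: reject H₀

Answer: t = 2.6667, reject H₀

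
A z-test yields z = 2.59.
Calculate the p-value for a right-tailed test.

For z = 2.59:
p = P(Z > 2.59) = 1 - Φ(2.59) = 0.0048

Answer: p-value ≈ 0.0048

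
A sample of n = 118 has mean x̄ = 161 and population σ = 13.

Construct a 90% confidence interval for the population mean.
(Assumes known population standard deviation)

Confidence level: 90%, α = 0.1
z_0.05 = 1.645
SE = σ/√n = 13/√118 = 1.1967
Margin of error = 1.645 × 1.1967 = 1.9686
CI: x̄ ± margin = 161 ± 1.9686
CI: (159.0314, 162.9686)

Answer: (159.0314, 162.9686)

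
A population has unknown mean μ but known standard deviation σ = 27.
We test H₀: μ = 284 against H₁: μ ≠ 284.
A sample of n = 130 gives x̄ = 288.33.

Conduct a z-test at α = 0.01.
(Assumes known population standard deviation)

Standard error: SE = σ/√n = 27/√130 = 2.3681
z-statistic: z = (x̄ - μ₀)/SE = (288.33 - 284)/2.3681 = 1.8285
Critical value: ±2.576
p-value = 0.0675
Decision: fail to reject H₀

Answer: z = 1.8285, fail to reject H₀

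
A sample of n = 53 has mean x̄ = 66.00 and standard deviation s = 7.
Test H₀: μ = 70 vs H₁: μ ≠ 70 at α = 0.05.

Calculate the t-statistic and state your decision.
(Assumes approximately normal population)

df = n - 1 = 52
SE = s/√n = 7/√53 = 0.9615
t = (x̄ - μ₀)/SE = (66.00 - 70)/0.9615 = -4.1602
Critical value: t_{0.025,52} = ±2.007
p-value ≈ 0.0001
Decision: reject H₀

Answer: t = -4.1602, reject H₀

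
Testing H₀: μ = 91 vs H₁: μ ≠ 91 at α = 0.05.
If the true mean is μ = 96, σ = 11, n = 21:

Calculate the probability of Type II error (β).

SE = σ/√n = 11/√21 = 2.4004
Critical values: μ₀ ± z_0.025×SE = 91 ± 1.960×2.4004
Acceptance region: (86.2952, 95.7048)
Under H₁ (μ = 96): z_high = (95.7048 - 96)/2.4004 = -0.1230, z_low = (86.2952 - 96)/2.4004 = -4.0430
β = P(not reject | H₁) = Φ(-0.1230) - Φ(-4.0430) ≈ 0.4510

Answer: β ≈ 0.4510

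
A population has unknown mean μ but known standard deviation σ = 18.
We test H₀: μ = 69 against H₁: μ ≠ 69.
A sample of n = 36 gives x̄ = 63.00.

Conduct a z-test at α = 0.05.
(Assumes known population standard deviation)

Standard error: SE = σ/√n = 18/√36 = 3.0000
z-statistic: z = (x̄ - μ₀)/SE = (63.00 - 69)/3.0000 = -2.0000
Critical value: ±1.960
p-value = 0.0455
Decision: reject H₀

Answer: z = -2.0000, reject H₀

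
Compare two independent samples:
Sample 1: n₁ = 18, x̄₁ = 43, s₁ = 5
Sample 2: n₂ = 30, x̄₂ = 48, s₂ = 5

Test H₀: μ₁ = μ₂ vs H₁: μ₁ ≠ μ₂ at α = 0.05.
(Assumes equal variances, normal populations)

Pooled variance: s²_p = [17×5² + 29×5²]/(46) = 25.0000
s_p = 5.0000
SE = s_p×√(1/n₁ + 1/n₂) = 5.0000×√(1/18 + 1/30) = 1.4907
t = (x̄₁ - x̄₂)/SE = (43 - 48)/1.4907 = -3.3541
df = 46, t-critical = ±2.013
Decision: reject H₀

Answer: t = -3.3541, reject H₀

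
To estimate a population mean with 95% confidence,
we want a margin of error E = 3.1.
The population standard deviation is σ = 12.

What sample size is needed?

z_0.025 = 1.960
n = (z×σ/E)² = (1.960×12/3.1)²
n = 57.5640
Round up: n = 58

Answer: n = 58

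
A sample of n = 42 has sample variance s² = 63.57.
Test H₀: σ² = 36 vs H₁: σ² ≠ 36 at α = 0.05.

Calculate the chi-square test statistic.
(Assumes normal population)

Answer: χ² = 72.3992, reject H₀

Derivation:
df = n - 1 = 41
χ² = (n-1)s²/σ₀² = 41×63.57/36 = 72.3992
Critical values: χ²_{0.975,41} = 25.215, χ²_{0.025,41} = 60.561
Rejection region: χ² < 25.215 or χ² > 60.561
Decision: reject H₀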